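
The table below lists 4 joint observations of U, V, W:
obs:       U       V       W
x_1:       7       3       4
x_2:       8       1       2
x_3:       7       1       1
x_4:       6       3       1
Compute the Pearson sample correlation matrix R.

Step 1 — column means:
  mean(U) = (7 + 8 + 7 + 6) / 4 = 28/4 = 7
  mean(V) = (3 + 1 + 1 + 3) / 4 = 8/4 = 2
  mean(W) = (4 + 2 + 1 + 1) / 4 = 8/4 = 2

Step 2 — sample variances and covariances s[i,j] = (1/(n-1)) · Σ_k (x_{k,i} - mean_i) · (x_{k,j} - mean_j), with n-1 = 3:
  s[U,U] = ((0)·(0) + (1)·(1) + (0)·(0) + (-1)·(-1)) / 3 = 2/3 = 0.6667
  s[U,V] = ((0)·(1) + (1)·(-1) + (0)·(-1) + (-1)·(1)) / 3 = -2/3 = -0.6667
  s[U,W] = ((0)·(2) + (1)·(0) + (0)·(-1) + (-1)·(-1)) / 3 = 1/3 = 0.3333
  s[V,V] = ((1)·(1) + (-1)·(-1) + (-1)·(-1) + (1)·(1)) / 3 = 4/3 = 1.3333
  s[V,W] = ((1)·(2) + (-1)·(0) + (-1)·(-1) + (1)·(-1)) / 3 = 2/3 = 0.6667
  s[W,W] = ((2)·(2) + (0)·(0) + (-1)·(-1) + (-1)·(-1)) / 3 = 6/3 = 2
  Sample standard deviations s_i = √(s[i,i]):
  s(U) = √(0.6667) = 0.8165
  s(V) = √(1.3333) = 1.1547
  s(W) = √(2) = 1.4142

Step 3 — r_{ij} = s_{ij} / (s_i · s_j):
  r[U,U] = 1 (diagonal).
  r[U,V] = -0.6667 / (0.8165 · 1.1547) = -0.6667 / 0.9428 = -0.7071
  r[U,W] = 0.3333 / (0.8165 · 1.4142) = 0.3333 / 1.1547 = 0.2887
  r[V,V] = 1 (diagonal).
  r[V,W] = 0.6667 / (1.1547 · 1.4142) = 0.6667 / 1.633 = 0.4082
  r[W,W] = 1 (diagonal).

R is symmetric with unit diagonal. Assembling:

R = [[1, -0.7071, 0.2887],
 [-0.7071, 1, 0.4082],
 [0.2887, 0.4082, 1]]


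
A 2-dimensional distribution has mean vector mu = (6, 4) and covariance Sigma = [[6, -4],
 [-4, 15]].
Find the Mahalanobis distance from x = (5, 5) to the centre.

Step 1 — centre the observation: (x - mu) = (-1, 1).

Step 2 — invert Sigma. det(Sigma) = 6·15 - (-4)² = 74.
  Sigma^{-1} = (1/det) · [[d, -b], [-b, a]] = [[0.2027, 0.0541],
 [0.0541, 0.0811]].

Step 3 — form the quadratic (x - mu)^T · Sigma^{-1} · (x - mu):
  Sigma^{-1} · (x - mu) = (-0.1486, 0.027).
  (x - mu)^T · [Sigma^{-1} · (x - mu)] = (-1)·(-0.1486) + (1)·(0.027) = 0.1757.

Step 4 — take square root: d = √(0.1757) ≈ 0.4191.

d(x, mu) = √(0.1757) ≈ 0.4191


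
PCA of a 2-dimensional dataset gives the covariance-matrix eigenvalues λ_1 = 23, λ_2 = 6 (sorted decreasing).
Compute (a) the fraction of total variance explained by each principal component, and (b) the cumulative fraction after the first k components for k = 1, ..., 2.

Step 1 — total variance = trace(Sigma) = Σ λ_i = 23 + 6 = 29.

Step 2 — fraction explained by component i = λ_i / Σ λ:
  PC1: 23/29 = 0.7931
  PC2: 6/29 = 0.2069

Step 3 — cumulative fraction after k components = (λ_1 + ... + λ_k) / Σ λ:
  k = 1: 23/29 = 0.7931
  k = 2: (23 + 6)/29 = 29/29 = 1

Summary (fraction, with percent):

explained: PC1 0.7931 (79.31%), PC2 0.2069 (20.69%);  cumulative: 0.7931, 1


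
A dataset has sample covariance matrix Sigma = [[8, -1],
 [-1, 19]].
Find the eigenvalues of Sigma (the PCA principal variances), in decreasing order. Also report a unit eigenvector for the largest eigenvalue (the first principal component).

Step 1 — characteristic polynomial of 2×2 Sigma:
  det(Sigma - λI) = λ² - trace · λ + det = 0.
  trace = 8 + 19 = 27, det = 8·19 - (-1)² = 151.
Step 2 — discriminant:
  Δ = trace² - 4·det = 729 - 604 = 125.
Step 3 — eigenvalues:
  λ = (trace ± √Δ)/2 = (27 ± 11.1803)/2,
  λ_1 = 19.0902,  λ_2 = 7.9098.

Step 4 — unit eigenvector for λ_1: solve (Sigma - λ_1 I)v = 0. First row:
  (8 - 19.0902)·v_x + (-1)·v_y = 0, i.e. (-11.0902)·v_x + (-1)·v_y = 0,
  so v ∝ (b, λ_1 - a) = (-1, 11.0902); multiply by -1 so the first entry is positive: u = (1, -11.0902).
  ||u|| = √((1)² + (-11.0902)²) = √(123.9919) ≈ 11.1352,
  v_1 = u/||u|| ≈ (0.0898, -0.996) (||v_1|| = 1).

λ_1 = 19.0902,  λ_2 = 7.9098;  v_1 ≈ (0.0898, -0.996)


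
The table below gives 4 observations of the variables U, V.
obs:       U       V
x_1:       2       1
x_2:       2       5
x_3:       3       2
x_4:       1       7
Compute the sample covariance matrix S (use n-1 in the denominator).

Step 1 — column means:
  mean(U) = (2 + 2 + 3 + 1) / 4 = 8/4 = 2
  mean(V) = (1 + 5 + 2 + 7) / 4 = 15/4 = 3.75

Step 2 — sample covariance S[i,j] = (1/(n-1)) · Σ_k (x_{k,i} - mean_i) · (x_{k,j} - mean_j), with n-1 = 3.
  S[U,U] = ((0)·(0) + (0)·(0) + (1)·(1) + (-1)·(-1)) / 3 = 2/3 = 0.6667
  S[U,V] = ((0)·(-2.75) + (0)·(1.25) + (1)·(-1.75) + (-1)·(3.25)) / 3 = -5/3 = -1.6667
  S[V,V] = ((-2.75)·(-2.75) + (1.25)·(1.25) + (-1.75)·(-1.75) + (3.25)·(3.25)) / 3 = 22.75/3 = 7.5833

S is symmetric (S[j,i] = S[i,j]). Assembling:

S = [[0.6667, -1.6667],
 [-1.6667, 7.5833]]


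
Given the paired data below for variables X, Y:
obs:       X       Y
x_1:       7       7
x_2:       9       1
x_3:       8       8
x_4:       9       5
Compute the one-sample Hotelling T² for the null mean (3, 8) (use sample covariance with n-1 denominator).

Step 1 — sample mean vector:
  mean(X) = (7 + 9 + 8 + 9) / 4 = 33/4 = 8.25
  mean(Y) = (7 + 1 + 8 + 5) / 4 = 21/4 = 5.25
  x̄ = (8.25, 5.25),  deviation x̄ - mu_0 = (8.25, 5.25) - (3, 8) = (5.25, -2.75).

Step 2 — sample covariance matrix, S[i,j] = (1/(n-1)) · Σ_k (x_{k,i} - mean_i) · (x_{k,j} - mean_j), divisor n-1 = 3:
  S[X,X] = ((-1.25)·(-1.25) + (0.75)·(0.75) + (-0.25)·(-0.25) + (0.75)·(0.75)) / 3 = 2.75/3 = 0.9167
  S[X,Y] = ((-1.25)·(1.75) + (0.75)·(-4.25) + (-0.25)·(2.75) + (0.75)·(-0.25)) / 3 = -6.25/3 = -2.0833
  S[Y,Y] = ((1.75)·(1.75) + (-4.25)·(-4.25) + (2.75)·(2.75) + (-0.25)·(-0.25)) / 3 = 28.75/3 = 9.5833
  S = [[0.9167, -2.0833],
 [-2.0833, 9.5833]].

Step 3 — invert S. det(S) = 0.9167·9.5833 - (-2.0833)² = 4.4444.
  S^{-1} = (1/det) · [[d, -b], [-b, a]] = [[2.1562, 0.4687],
 [0.4687, 0.2062]].

Step 4 — quadratic form (x̄ - mu_0)^T · S^{-1} · (x̄ - mu_0):
  S^{-1} · (x̄ - mu_0) = (10.0312, 1.8937),
  (x̄ - mu_0)^T · [...] = (5.25)·(10.0312) + (-2.75)·(1.8937) = 47.4562.

Step 5 — scale by n: T² = 4 · 47.4562 = 189.825.

T² ≈ 189.825


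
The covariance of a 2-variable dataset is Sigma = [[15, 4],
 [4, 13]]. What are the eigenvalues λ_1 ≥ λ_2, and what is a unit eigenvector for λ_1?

Step 1 — characteristic polynomial of 2×2 Sigma:
  det(Sigma - λI) = λ² - trace · λ + det = 0.
  trace = 15 + 13 = 28, det = 15·13 - (4)² = 179.
Step 2 — discriminant:
  Δ = trace² - 4·det = 784 - 716 = 68.
Step 3 — eigenvalues:
  λ = (trace ± √Δ)/2 = (28 ± 8.2462)/2,
  λ_1 = 18.1231,  λ_2 = 9.8769.

Step 4 — unit eigenvector for λ_1: solve (Sigma - λ_1 I)v = 0. First row:
  (15 - 18.1231)·v_x + (4)·v_y = 0, i.e. (-3.1231)·v_x + (4)·v_y = 0,
  so v ∝ (b, λ_1 - a) = (4, 3.1231) = u.
  ||u|| = √((4)² + (3.1231)²) = √(25.7538) ≈ 5.0748,
  v_1 = u/||u|| ≈ (0.7882, 0.6154) (||v_1|| = 1).

λ_1 = 18.1231,  λ_2 = 9.8769;  v_1 ≈ (0.7882, 0.6154)


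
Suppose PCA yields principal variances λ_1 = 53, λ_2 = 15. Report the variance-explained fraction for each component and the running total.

Step 1 — total variance = trace(Sigma) = Σ λ_i = 53 + 15 = 68.

Step 2 — fraction explained by component i = λ_i / Σ λ:
  PC1: 53/68 = 0.7794
  PC2: 15/68 = 0.2206

Step 3 — cumulative fraction after k components = (λ_1 + ... + λ_k) / Σ λ:
  k = 1: 53/68 = 0.7794
  k = 2: (53 + 15)/68 = 68/68 = 1

Summary (fraction, with percent):

explained: PC1 0.7794 (77.94%), PC2 0.2206 (22.06%);  cumulative: 0.7794, 1


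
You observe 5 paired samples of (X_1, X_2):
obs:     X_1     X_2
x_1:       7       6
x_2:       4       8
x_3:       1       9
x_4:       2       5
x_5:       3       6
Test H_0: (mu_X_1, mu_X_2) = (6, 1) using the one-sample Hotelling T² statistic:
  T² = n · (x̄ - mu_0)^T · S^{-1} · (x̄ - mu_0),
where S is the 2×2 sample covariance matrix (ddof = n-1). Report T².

Step 1 — sample mean vector:
  mean(X_1) = (7 + 4 + 1 + 2 + 3) / 5 = 17/5 = 3.4
  mean(X_2) = (6 + 8 + 9 + 5 + 6) / 5 = 34/5 = 6.8
  x̄ = (3.4, 6.8),  deviation x̄ - mu_0 = (3.4, 6.8) - (6, 1) = (-2.6, 5.8).

Step 2 — sample covariance matrix, S[i,j] = (1/(n-1)) · Σ_k (x_{k,i} - mean_i) · (x_{k,j} - mean_j), divisor n-1 = 4:
  S[X_1,X_1] = ((3.6)·(3.6) + (0.6)·(0.6) + (-2.4)·(-2.4) + (-1.4)·(-1.4) + (-0.4)·(-0.4)) / 4 = 21.2/4 = 5.3
  S[X_1,X_2] = ((3.6)·(-0.8) + (0.6)·(1.2) + (-2.4)·(2.2) + (-1.4)·(-1.8) + (-0.4)·(-0.8)) / 4 = -4.6/4 = -1.15
  S[X_2,X_2] = ((-0.8)·(-0.8) + (1.2)·(1.2) + (2.2)·(2.2) + (-1.8)·(-1.8) + (-0.8)·(-0.8)) / 4 = 10.8/4 = 2.7
  S = [[5.3, -1.15],
 [-1.15, 2.7]].

Step 3 — invert S. det(S) = 5.3·2.7 - (-1.15)² = 12.9875.
  S^{-1} = (1/det) · [[d, -b], [-b, a]] = [[0.2079, 0.0885],
 [0.0885, 0.4081]].

Step 4 — quadratic form (x̄ - mu_0)^T · S^{-1} · (x̄ - mu_0):
  S^{-1} · (x̄ - mu_0) = (-0.0269, 2.1367),
  (x̄ - mu_0)^T · [...] = (-2.6)·(-0.0269) + (5.8)·(2.1367) = 12.4628.

Step 5 — scale by n: T² = 5 · 12.4628 = 62.3138.

T² ≈ 62.3138


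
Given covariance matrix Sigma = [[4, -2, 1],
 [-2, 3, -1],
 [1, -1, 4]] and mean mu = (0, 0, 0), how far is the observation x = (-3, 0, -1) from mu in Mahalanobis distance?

Step 1 — centre the observation: (x - mu) = (-3, 0, -1).

Step 2 — invert Sigma (cofactor / det for 3×3, or solve directly):
  Sigma^{-1} = [[0.3793, 0.2414, -0.0345],
 [0.2414, 0.5172, 0.069],
 [-0.0345, 0.069, 0.2759]].

Step 3 — form the quadratic (x - mu)^T · Sigma^{-1} · (x - mu):
  Sigma^{-1} · (x - mu) = (-1.1034, -0.7931, -0.1724).
  (x - mu)^T · [Sigma^{-1} · (x - mu)] = (-3)·(-1.1034) + (0)·(-0.7931) + (-1)·(-0.1724) = 3.4828.

Step 4 — take square root: d = √(3.4828) ≈ 1.8662.

d(x, mu) = √(3.4828) ≈ 1.8662


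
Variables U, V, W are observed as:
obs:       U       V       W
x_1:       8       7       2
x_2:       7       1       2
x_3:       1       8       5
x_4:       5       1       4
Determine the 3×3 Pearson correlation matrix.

Step 1 — column means:
  mean(U) = (8 + 7 + 1 + 5) / 4 = 21/4 = 5.25
  mean(V) = (7 + 1 + 8 + 1) / 4 = 17/4 = 4.25
  mean(W) = (2 + 2 + 5 + 4) / 4 = 13/4 = 3.25

Step 2 — sample variances and covariances s[i,j] = (1/(n-1)) · Σ_k (x_{k,i} - mean_i) · (x_{k,j} - mean_j), with n-1 = 3:
  s[U,U] = ((2.75)·(2.75) + (1.75)·(1.75) + (-4.25)·(-4.25) + (-0.25)·(-0.25)) / 3 = 28.75/3 = 9.5833
  s[U,V] = ((2.75)·(2.75) + (1.75)·(-3.25) + (-4.25)·(3.75) + (-0.25)·(-3.25)) / 3 = -13.25/3 = -4.4167
  s[U,W] = ((2.75)·(-1.25) + (1.75)·(-1.25) + (-4.25)·(1.75) + (-0.25)·(0.75)) / 3 = -13.25/3 = -4.4167
  s[V,V] = ((2.75)·(2.75) + (-3.25)·(-3.25) + (3.75)·(3.75) + (-3.25)·(-3.25)) / 3 = 42.75/3 = 14.25
  s[V,W] = ((2.75)·(-1.25) + (-3.25)·(-1.25) + (3.75)·(1.75) + (-3.25)·(0.75)) / 3 = 4.75/3 = 1.5833
  s[W,W] = ((-1.25)·(-1.25) + (-1.25)·(-1.25) + (1.75)·(1.75) + (0.75)·(0.75)) / 3 = 6.75/3 = 2.25
  Sample standard deviations s_i = √(s[i,i]):
  s(U) = √(9.5833) = 3.0957
  s(V) = √(14.25) = 3.7749
  s(W) = √(2.25) = 1.5

Step 3 — r_{ij} = s_{ij} / (s_i · s_j):
  r[U,U] = 1 (diagonal).
  r[U,V] = -4.4167 / (3.0957 · 3.7749) = -4.4167 / 11.686 = -0.3779
  r[U,W] = -4.4167 / (3.0957 · 1.5) = -4.4167 / 4.6435 = -0.9511
  r[V,V] = 1 (diagonal).
  r[V,W] = 1.5833 / (3.7749 · 1.5) = 1.5833 / 5.6624 = 0.2796
  r[W,W] = 1 (diagonal).

R is symmetric with unit diagonal. Assembling:

R = [[1, -0.3779, -0.9511],
 [-0.3779, 1, 0.2796],
 [-0.9511, 0.2796, 1]]


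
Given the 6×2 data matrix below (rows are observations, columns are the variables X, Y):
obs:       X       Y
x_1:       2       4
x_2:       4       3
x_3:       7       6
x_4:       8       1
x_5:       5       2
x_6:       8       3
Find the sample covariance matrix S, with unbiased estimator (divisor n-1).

Step 1 — column means:
  mean(X) = (2 + 4 + 7 + 8 + 5 + 8) / 6 = 34/6 = 5.6667
  mean(Y) = (4 + 3 + 6 + 1 + 2 + 3) / 6 = 19/6 = 3.1667

Step 2 — sample covariance S[i,j] = (1/(n-1)) · Σ_k (x_{k,i} - mean_i) · (x_{k,j} - mean_j), with n-1 = 5.
  S[X,X] = ((-3.6667)·(-3.6667) + (-1.6667)·(-1.6667) + (1.3333)·(1.3333) + (2.3333)·(2.3333) + (-0.6667)·(-0.6667) + (2.3333)·(2.3333)) / 5 = 29.3333/5 = 5.8667
  S[X,Y] = ((-3.6667)·(0.8333) + (-1.6667)·(-0.1667) + (1.3333)·(2.8333) + (2.3333)·(-2.1667) + (-0.6667)·(-1.1667) + (2.3333)·(-0.1667)) / 5 = -3.6667/5 = -0.7333
  S[Y,Y] = ((0.8333)·(0.8333) + (-0.1667)·(-0.1667) + (2.8333)·(2.8333) + (-2.1667)·(-2.1667) + (-1.1667)·(-1.1667) + (-0.1667)·(-0.1667)) / 5 = 14.8333/5 = 2.9667

S is symmetric (S[j,i] = S[i,j]). Assembling:

S = [[5.8667, -0.7333],
 [-0.7333, 2.9667]]


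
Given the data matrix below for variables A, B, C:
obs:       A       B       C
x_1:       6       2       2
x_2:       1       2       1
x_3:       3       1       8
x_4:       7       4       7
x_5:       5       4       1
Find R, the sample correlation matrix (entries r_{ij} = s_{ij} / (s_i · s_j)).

Step 1 — column means:
  mean(A) = (6 + 1 + 3 + 7 + 5) / 5 = 22/5 = 4.4
  mean(B) = (2 + 2 + 1 + 4 + 4) / 5 = 13/5 = 2.6
  mean(C) = (2 + 1 + 8 + 7 + 1) / 5 = 19/5 = 3.8

Step 2 — sample variances and covariances s[i,j] = (1/(n-1)) · Σ_k (x_{k,i} - mean_i) · (x_{k,j} - mean_j), with n-1 = 4:
  s[A,A] = ((1.6)·(1.6) + (-3.4)·(-3.4) + (-1.4)·(-1.4) + (2.6)·(2.6) + (0.6)·(0.6)) / 4 = 23.2/4 = 5.8
  s[A,B] = ((1.6)·(-0.6) + (-3.4)·(-0.6) + (-1.4)·(-1.6) + (2.6)·(1.4) + (0.6)·(1.4)) / 4 = 7.8/4 = 1.95
  s[A,C] = ((1.6)·(-1.8) + (-3.4)·(-2.8) + (-1.4)·(4.2) + (2.6)·(3.2) + (0.6)·(-2.8)) / 4 = 7.4/4 = 1.85
  s[B,B] = ((-0.6)·(-0.6) + (-0.6)·(-0.6) + (-1.6)·(-1.6) + (1.4)·(1.4) + (1.4)·(1.4)) / 4 = 7.2/4 = 1.8
  s[B,C] = ((-0.6)·(-1.8) + (-0.6)·(-2.8) + (-1.6)·(4.2) + (1.4)·(3.2) + (1.4)·(-2.8)) / 4 = -3.4/4 = -0.85
  s[C,C] = ((-1.8)·(-1.8) + (-2.8)·(-2.8) + (4.2)·(4.2) + (3.2)·(3.2) + (-2.8)·(-2.8)) / 4 = 46.8/4 = 11.7
  Sample standard deviations s_i = √(s[i,i]):
  s(A) = √(5.8) = 2.4083
  s(B) = √(1.8) = 1.3416
  s(C) = √(11.7) = 3.4205

Step 3 — r_{ij} = s_{ij} / (s_i · s_j):
  r[A,A] = 1 (diagonal).
  r[A,B] = 1.95 / (2.4083 · 1.3416) = 1.95 / 3.2311 = 0.6035
  r[A,C] = 1.85 / (2.4083 · 3.4205) = 1.85 / 8.2377 = 0.2246
  r[B,B] = 1 (diagonal).
  r[B,C] = -0.85 / (1.3416 · 3.4205) = -0.85 / 4.5891 = -0.1852
  r[C,C] = 1 (diagonal).

R is symmetric with unit diagonal. Assembling:

R = [[1, 0.6035, 0.2246],
 [0.6035, 1, -0.1852],
 [0.2246, -0.1852, 1]]


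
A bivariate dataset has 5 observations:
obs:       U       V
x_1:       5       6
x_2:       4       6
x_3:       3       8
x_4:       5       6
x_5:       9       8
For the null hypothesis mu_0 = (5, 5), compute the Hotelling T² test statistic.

Step 1 — sample mean vector:
  mean(U) = (5 + 4 + 3 + 5 + 9) / 5 = 26/5 = 5.2
  mean(V) = (6 + 6 + 8 + 6 + 8) / 5 = 34/5 = 6.8
  x̄ = (5.2, 6.8),  deviation x̄ - mu_0 = (5.2, 6.8) - (5, 5) = (0.2, 1.8).

Step 2 — sample covariance matrix, S[i,j] = (1/(n-1)) · Σ_k (x_{k,i} - mean_i) · (x_{k,j} - mean_j), divisor n-1 = 4:
  S[U,U] = ((-0.2)·(-0.2) + (-1.2)·(-1.2) + (-2.2)·(-2.2) + (-0.2)·(-0.2) + (3.8)·(3.8)) / 4 = 20.8/4 = 5.2
  S[U,V] = ((-0.2)·(-0.8) + (-1.2)·(-0.8) + (-2.2)·(1.2) + (-0.2)·(-0.8) + (3.8)·(1.2)) / 4 = 3.2/4 = 0.8
  S[V,V] = ((-0.8)·(-0.8) + (-0.8)·(-0.8) + (1.2)·(1.2) + (-0.8)·(-0.8) + (1.2)·(1.2)) / 4 = 4.8/4 = 1.2
  S = [[5.2, 0.8],
 [0.8, 1.2]].

Step 3 — invert S. det(S) = 5.2·1.2 - (0.8)² = 5.6.
  S^{-1} = (1/det) · [[d, -b], [-b, a]] = [[0.2143, -0.1429],
 [-0.1429, 0.9286]].

Step 4 — quadratic form (x̄ - mu_0)^T · S^{-1} · (x̄ - mu_0):
  S^{-1} · (x̄ - mu_0) = (-0.2143, 1.6429),
  (x̄ - mu_0)^T · [...] = (0.2)·(-0.2143) + (1.8)·(1.6429) = 2.9143.

Step 5 — scale by n: T² = 5 · 2.9143 = 14.5714.

T² ≈ 14.5714


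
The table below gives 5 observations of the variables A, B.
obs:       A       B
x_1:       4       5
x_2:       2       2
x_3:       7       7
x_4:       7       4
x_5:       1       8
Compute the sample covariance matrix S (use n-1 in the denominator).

Step 1 — column means:
  mean(A) = (4 + 2 + 7 + 7 + 1) / 5 = 21/5 = 4.2
  mean(B) = (5 + 2 + 7 + 4 + 8) / 5 = 26/5 = 5.2

Step 2 — sample covariance S[i,j] = (1/(n-1)) · Σ_k (x_{k,i} - mean_i) · (x_{k,j} - mean_j), with n-1 = 4.
  S[A,A] = ((-0.2)·(-0.2) + (-2.2)·(-2.2) + (2.8)·(2.8) + (2.8)·(2.8) + (-3.2)·(-3.2)) / 4 = 30.8/4 = 7.7
  S[A,B] = ((-0.2)·(-0.2) + (-2.2)·(-3.2) + (2.8)·(1.8) + (2.8)·(-1.2) + (-3.2)·(2.8)) / 4 = -0.2/4 = -0.05
  S[B,B] = ((-0.2)·(-0.2) + (-3.2)·(-3.2) + (1.8)·(1.8) + (-1.2)·(-1.2) + (2.8)·(2.8)) / 4 = 22.8/4 = 5.7

S is symmetric (S[j,i] = S[i,j]). Assembling:

S = [[7.7, -0.05],
 [-0.05, 5.7]]


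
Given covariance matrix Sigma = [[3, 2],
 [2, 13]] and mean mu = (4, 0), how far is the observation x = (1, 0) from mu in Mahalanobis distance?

Step 1 — centre the observation: (x - mu) = (-3, 0).

Step 2 — invert Sigma. det(Sigma) = 3·13 - (2)² = 35.
  Sigma^{-1} = (1/det) · [[d, -b], [-b, a]] = [[0.3714, -0.0571],
 [-0.0571, 0.0857]].

Step 3 — form the quadratic (x - mu)^T · Sigma^{-1} · (x - mu):
  Sigma^{-1} · (x - mu) = (-1.1143, 0.1714).
  (x - mu)^T · [Sigma^{-1} · (x - mu)] = (-3)·(-1.1143) + (0)·(0.1714) = 3.3429.

Step 4 — take square root: d = √(3.3429) ≈ 1.8283.

d(x, mu) = √(3.3429) ≈ 1.8283


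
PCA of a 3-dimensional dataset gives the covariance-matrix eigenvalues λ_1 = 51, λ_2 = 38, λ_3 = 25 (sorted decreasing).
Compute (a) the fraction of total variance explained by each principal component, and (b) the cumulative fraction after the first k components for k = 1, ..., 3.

Step 1 — total variance = trace(Sigma) = Σ λ_i = 51 + 38 + 25 = 114.

Step 2 — fraction explained by component i = λ_i / Σ λ:
  PC1: 51/114 = 0.4474
  PC2: 38/114 = 0.3333
  PC3: 25/114 = 0.2193

Step 3 — cumulative fraction after k components = (λ_1 + ... + λ_k) / Σ λ:
  k = 1: 51/114 = 0.4474
  k = 2: (51 + 38)/114 = 89/114 = 0.7807
  k = 3: (51 + 38 + 25)/114 = 114/114 = 1

Summary (fraction, with percent):

explained: PC1 0.4474 (44.74%), PC2 0.3333 (33.33%), PC3 0.2193 (21.93%);  cumulative: 0.4474, 0.7807, 1


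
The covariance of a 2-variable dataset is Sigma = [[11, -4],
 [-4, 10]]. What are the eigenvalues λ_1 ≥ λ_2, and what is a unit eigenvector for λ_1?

Step 1 — characteristic polynomial of 2×2 Sigma:
  det(Sigma - λI) = λ² - trace · λ + det = 0.
  trace = 11 + 10 = 21, det = 11·10 - (-4)² = 94.
Step 2 — discriminant:
  Δ = trace² - 4·det = 441 - 376 = 65.
Step 3 — eigenvalues:
  λ = (trace ± √Δ)/2 = (21 ± 8.0623)/2,
  λ_1 = 14.5311,  λ_2 = 6.4689.

Step 4 — unit eigenvector for λ_1: solve (Sigma - λ_1 I)v = 0. First row:
  (11 - 14.5311)·v_x + (-4)·v_y = 0, i.e. (-3.5311)·v_x + (-4)·v_y = 0,
  so v ∝ (b, λ_1 - a) = (-4, 3.5311); multiply by -1 so the first entry is positive: u = (4, -3.5311).
  ||u|| = √((4)² + (-3.5311)²) = √(28.4689) ≈ 5.3356,
  v_1 = u/||u|| ≈ (0.7497, -0.6618) (||v_1|| = 1).

λ_1 = 14.5311,  λ_2 = 6.4689;  v_1 ≈ (0.7497, -0.6618)


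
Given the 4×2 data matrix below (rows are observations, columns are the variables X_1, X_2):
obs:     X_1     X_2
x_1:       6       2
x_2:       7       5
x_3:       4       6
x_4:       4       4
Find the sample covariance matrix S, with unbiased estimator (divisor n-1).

Step 1 — column means:
  mean(X_1) = (6 + 7 + 4 + 4) / 4 = 21/4 = 5.25
  mean(X_2) = (2 + 5 + 6 + 4) / 4 = 17/4 = 4.25

Step 2 — sample covariance S[i,j] = (1/(n-1)) · Σ_k (x_{k,i} - mean_i) · (x_{k,j} - mean_j), with n-1 = 3.
  S[X_1,X_1] = ((0.75)·(0.75) + (1.75)·(1.75) + (-1.25)·(-1.25) + (-1.25)·(-1.25)) / 3 = 6.75/3 = 2.25
  S[X_1,X_2] = ((0.75)·(-2.25) + (1.75)·(0.75) + (-1.25)·(1.75) + (-1.25)·(-0.25)) / 3 = -2.25/3 = -0.75
  S[X_2,X_2] = ((-2.25)·(-2.25) + (0.75)·(0.75) + (1.75)·(1.75) + (-0.25)·(-0.25)) / 3 = 8.75/3 = 2.9167

S is symmetric (S[j,i] = S[i,j]). Assembling:

S = [[2.25, -0.75],
 [-0.75, 2.9167]]


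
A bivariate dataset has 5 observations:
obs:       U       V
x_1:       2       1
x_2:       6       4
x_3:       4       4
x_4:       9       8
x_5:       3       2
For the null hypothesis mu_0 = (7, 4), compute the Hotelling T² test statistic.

Step 1 — sample mean vector:
  mean(U) = (2 + 6 + 4 + 9 + 3) / 5 = 24/5 = 4.8
  mean(V) = (1 + 4 + 4 + 8 + 2) / 5 = 19/5 = 3.8
  x̄ = (4.8, 3.8),  deviation x̄ - mu_0 = (4.8, 3.8) - (7, 4) = (-2.2, -0.2).

Step 2 — sample covariance matrix, S[i,j] = (1/(n-1)) · Σ_k (x_{k,i} - mean_i) · (x_{k,j} - mean_j), divisor n-1 = 4:
  S[U,U] = ((-2.8)·(-2.8) + (1.2)·(1.2) + (-0.8)·(-0.8) + (4.2)·(4.2) + (-1.8)·(-1.8)) / 4 = 30.8/4 = 7.7
  S[U,V] = ((-2.8)·(-2.8) + (1.2)·(0.2) + (-0.8)·(0.2) + (4.2)·(4.2) + (-1.8)·(-1.8)) / 4 = 28.8/4 = 7.2
  S[V,V] = ((-2.8)·(-2.8) + (0.2)·(0.2) + (0.2)·(0.2) + (4.2)·(4.2) + (-1.8)·(-1.8)) / 4 = 28.8/4 = 7.2
  S = [[7.7, 7.2],
 [7.2, 7.2]].

Step 3 — invert S. det(S) = 7.7·7.2 - (7.2)² = 3.6.
  S^{-1} = (1/det) · [[d, -b], [-b, a]] = [[2, -2],
 [-2, 2.1389]].

Step 4 — quadratic form (x̄ - mu_0)^T · S^{-1} · (x̄ - mu_0):
  S^{-1} · (x̄ - mu_0) = (-4, 3.9722),
  (x̄ - mu_0)^T · [...] = (-2.2)·(-4) + (-0.2)·(3.9722) = 8.0056.

Step 5 — scale by n: T² = 5 · 8.0056 = 40.0278.

T² ≈ 40.0278


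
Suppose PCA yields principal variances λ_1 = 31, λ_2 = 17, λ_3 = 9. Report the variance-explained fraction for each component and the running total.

Step 1 — total variance = trace(Sigma) = Σ λ_i = 31 + 17 + 9 = 57.

Step 2 — fraction explained by component i = λ_i / Σ λ:
  PC1: 31/57 = 0.5439
  PC2: 17/57 = 0.2982
  PC3: 9/57 = 0.1579

Step 3 — cumulative fraction after k components = (λ_1 + ... + λ_k) / Σ λ:
  k = 1: 31/57 = 0.5439
  k = 2: (31 + 17)/57 = 48/57 = 0.8421
  k = 3: (31 + 17 + 9)/57 = 57/57 = 1

Summary (fraction, with percent):

explained: PC1 0.5439 (54.39%), PC2 0.2982 (29.82%), PC3 0.1579 (15.79%);  cumulative: 0.5439, 0.8421, 1


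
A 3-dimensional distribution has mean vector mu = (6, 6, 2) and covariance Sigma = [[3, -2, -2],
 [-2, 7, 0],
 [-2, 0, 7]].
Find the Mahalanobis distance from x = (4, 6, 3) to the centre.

Step 1 — centre the observation: (x - mu) = (-2, 0, 1).

Step 2 — invert Sigma (cofactor / det for 3×3, or solve directly):
  Sigma^{-1} = [[0.5385, 0.1538, 0.1538],
 [0.1538, 0.1868, 0.044],
 [0.1538, 0.044, 0.1868]].

Step 3 — form the quadratic (x - mu)^T · Sigma^{-1} · (x - mu):
  Sigma^{-1} · (x - mu) = (-0.9231, -0.2637, -0.1209).
  (x - mu)^T · [Sigma^{-1} · (x - mu)] = (-2)·(-0.9231) + (0)·(-0.2637) + (1)·(-0.1209) = 1.7253.

Step 4 — take square root: d = √(1.7253) ≈ 1.3135.

d(x, mu) = √(1.7253) ≈ 1.3135


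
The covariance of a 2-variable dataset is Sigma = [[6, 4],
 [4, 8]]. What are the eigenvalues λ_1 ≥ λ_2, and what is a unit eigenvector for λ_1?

Step 1 — characteristic polynomial of 2×2 Sigma:
  det(Sigma - λI) = λ² - trace · λ + det = 0.
  trace = 6 + 8 = 14, det = 6·8 - (4)² = 32.
Step 2 — discriminant:
  Δ = trace² - 4·det = 196 - 128 = 68.
Step 3 — eigenvalues:
  λ = (trace ± √Δ)/2 = (14 ± 8.2462)/2,
  λ_1 = 11.1231,  λ_2 = 2.8769.

Step 4 — unit eigenvector for λ_1: solve (Sigma - λ_1 I)v = 0. First row:
  (6 - 11.1231)·v_x + (4)·v_y = 0, i.e. (-5.1231)·v_x + (4)·v_y = 0,
  so v ∝ (b, λ_1 - a) = (4, 5.1231) = u.
  ||u|| = √((4)² + (5.1231)²) = √(42.2462) ≈ 6.4997,
  v_1 = u/||u|| ≈ (0.6154, 0.7882) (||v_1|| = 1).

λ_1 = 11.1231,  λ_2 = 2.8769;  v_1 ≈ (0.6154, 0.7882)


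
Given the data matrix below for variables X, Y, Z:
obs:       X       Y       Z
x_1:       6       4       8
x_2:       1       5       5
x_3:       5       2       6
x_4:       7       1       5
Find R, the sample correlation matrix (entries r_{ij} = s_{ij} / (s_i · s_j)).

Step 1 — column means:
  mean(X) = (6 + 1 + 5 + 7) / 4 = 19/4 = 4.75
  mean(Y) = (4 + 5 + 2 + 1) / 4 = 12/4 = 3
  mean(Z) = (8 + 5 + 6 + 5) / 4 = 24/4 = 6

Step 2 — sample variances and covariances s[i,j] = (1/(n-1)) · Σ_k (x_{k,i} - mean_i) · (x_{k,j} - mean_j), with n-1 = 3:
  s[X,X] = ((1.25)·(1.25) + (-3.75)·(-3.75) + (0.25)·(0.25) + (2.25)·(2.25)) / 3 = 20.75/3 = 6.9167
  s[X,Y] = ((1.25)·(1) + (-3.75)·(2) + (0.25)·(-1) + (2.25)·(-2)) / 3 = -11/3 = -3.6667
  s[X,Z] = ((1.25)·(2) + (-3.75)·(-1) + (0.25)·(0) + (2.25)·(-1)) / 3 = 4/3 = 1.3333
  s[Y,Y] = ((1)·(1) + (2)·(2) + (-1)·(-1) + (-2)·(-2)) / 3 = 10/3 = 3.3333
  s[Y,Z] = ((1)·(2) + (2)·(-1) + (-1)·(0) + (-2)·(-1)) / 3 = 2/3 = 0.6667
  s[Z,Z] = ((2)·(2) + (-1)·(-1) + (0)·(0) + (-1)·(-1)) / 3 = 6/3 = 2
  Sample standard deviations s_i = √(s[i,i]):
  s(X) = √(6.9167) = 2.63
  s(Y) = √(3.3333) = 1.8257
  s(Z) = √(2) = 1.4142

Step 3 — r_{ij} = s_{ij} / (s_i · s_j):
  r[X,X] = 1 (diagonal).
  r[X,Y] = -3.6667 / (2.63 · 1.8257) = -3.6667 / 4.8016 = -0.7636
  r[X,Z] = 1.3333 / (2.63 · 1.4142) = 1.3333 / 3.7193 = 0.3585
  r[Y,Y] = 1 (diagonal).
  r[Y,Z] = 0.6667 / (1.8257 · 1.4142) = 0.6667 / 2.582 = 0.2582
  r[Z,Z] = 1 (diagonal).

R is symmetric with unit diagonal. Assembling:

R = [[1, -0.7636, 0.3585],
 [-0.7636, 1, 0.2582],
 [0.3585, 0.2582, 1]]


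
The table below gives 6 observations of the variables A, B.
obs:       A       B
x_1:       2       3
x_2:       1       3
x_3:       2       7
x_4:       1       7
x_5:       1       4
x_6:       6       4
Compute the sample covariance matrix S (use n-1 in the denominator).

Step 1 — column means:
  mean(A) = (2 + 1 + 2 + 1 + 1 + 6) / 6 = 13/6 = 2.1667
  mean(B) = (3 + 3 + 7 + 7 + 4 + 4) / 6 = 28/6 = 4.6667

Step 2 — sample covariance S[i,j] = (1/(n-1)) · Σ_k (x_{k,i} - mean_i) · (x_{k,j} - mean_j), with n-1 = 5.
  S[A,A] = ((-0.1667)·(-0.1667) + (-1.1667)·(-1.1667) + (-0.1667)·(-0.1667) + (-1.1667)·(-1.1667) + (-1.1667)·(-1.1667) + (3.8333)·(3.8333)) / 5 = 18.8333/5 = 3.7667
  S[A,B] = ((-0.1667)·(-1.6667) + (-1.1667)·(-1.6667) + (-0.1667)·(2.3333) + (-1.1667)·(2.3333) + (-1.1667)·(-0.6667) + (3.8333)·(-0.6667)) / 5 = -2.6667/5 = -0.5333
  S[B,B] = ((-1.6667)·(-1.6667) + (-1.6667)·(-1.6667) + (2.3333)·(2.3333) + (2.3333)·(2.3333) + (-0.6667)·(-0.6667) + (-0.6667)·(-0.6667)) / 5 = 17.3333/5 = 3.4667

S is symmetric (S[j,i] = S[i,j]). Assembling:

S = [[3.7667, -0.5333],
 [-0.5333, 3.4667]]


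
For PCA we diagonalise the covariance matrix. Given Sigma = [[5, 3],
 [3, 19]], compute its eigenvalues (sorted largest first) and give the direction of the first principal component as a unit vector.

Step 1 — characteristic polynomial of 2×2 Sigma:
  det(Sigma - λI) = λ² - trace · λ + det = 0.
  trace = 5 + 19 = 24, det = 5·19 - (3)² = 86.
Step 2 — discriminant:
  Δ = trace² - 4·det = 576 - 344 = 232.
Step 3 — eigenvalues:
  λ = (trace ± √Δ)/2 = (24 ± 15.2315)/2,
  λ_1 = 19.6158,  λ_2 = 4.3842.

Step 4 — unit eigenvector for λ_1: solve (Sigma - λ_1 I)v = 0. First row:
  (5 - 19.6158)·v_x + (3)·v_y = 0, i.e. (-14.6158)·v_x + (3)·v_y = 0,
  so v ∝ (b, λ_1 - a) = (3, 14.6158) = u.
  ||u|| = √((3)² + (14.6158)²) = √(222.6208) ≈ 14.9205,
  v_1 = u/||u|| ≈ (0.2011, 0.9796) (||v_1|| = 1).

λ_1 = 19.6158,  λ_2 = 4.3842;  v_1 ≈ (0.2011, 0.9796)


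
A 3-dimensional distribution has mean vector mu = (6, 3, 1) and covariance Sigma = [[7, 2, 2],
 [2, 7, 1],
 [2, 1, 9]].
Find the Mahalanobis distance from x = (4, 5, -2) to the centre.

Step 1 — centre the observation: (x - mu) = (-2, 2, -3).

Step 2 — invert Sigma (cofactor / det for 3×3, or solve directly):
  Sigma^{-1} = [[0.164, -0.0423, -0.0317],
 [-0.0423, 0.1561, -0.0079],
 [-0.0317, -0.0079, 0.119]].

Step 3 — form the quadratic (x - mu)^T · Sigma^{-1} · (x - mu):
  Sigma^{-1} · (x - mu) = (-0.3175, 0.4206, -0.3095).
  (x - mu)^T · [Sigma^{-1} · (x - mu)] = (-2)·(-0.3175) + (2)·(0.4206) + (-3)·(-0.3095) = 2.4048.

Step 4 — take square root: d = √(2.4048) ≈ 1.5507.

d(x, mu) = √(2.4048) ≈ 1.5507


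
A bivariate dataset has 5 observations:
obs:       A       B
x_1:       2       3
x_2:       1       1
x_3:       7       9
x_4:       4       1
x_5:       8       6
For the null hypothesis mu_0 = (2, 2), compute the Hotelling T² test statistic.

Step 1 — sample mean vector:
  mean(A) = (2 + 1 + 7 + 4 + 8) / 5 = 22/5 = 4.4
  mean(B) = (3 + 1 + 9 + 1 + 6) / 5 = 20/5 = 4
  x̄ = (4.4, 4),  deviation x̄ - mu_0 = (4.4, 4) - (2, 2) = (2.4, 2).

Step 2 — sample covariance matrix, S[i,j] = (1/(n-1)) · Σ_k (x_{k,i} - mean_i) · (x_{k,j} - mean_j), divisor n-1 = 4:
  S[A,A] = ((-2.4)·(-2.4) + (-3.4)·(-3.4) + (2.6)·(2.6) + (-0.4)·(-0.4) + (3.6)·(3.6)) / 4 = 37.2/4 = 9.3
  S[A,B] = ((-2.4)·(-1) + (-3.4)·(-3) + (2.6)·(5) + (-0.4)·(-3) + (3.6)·(2)) / 4 = 34/4 = 8.5
  S[B,B] = ((-1)·(-1) + (-3)·(-3) + (5)·(5) + (-3)·(-3) + (2)·(2)) / 4 = 48/4 = 12
  S = [[9.3, 8.5],
 [8.5, 12]].

Step 3 — invert S. det(S) = 9.3·12 - (8.5)² = 39.35.
  S^{-1} = (1/det) · [[d, -b], [-b, a]] = [[0.305, -0.216],
 [-0.216, 0.2363]].

Step 4 — quadratic form (x̄ - mu_0)^T · S^{-1} · (x̄ - mu_0):
  S^{-1} · (x̄ - mu_0) = (0.2999, -0.0457),
  (x̄ - mu_0)^T · [...] = (2.4)·(0.2999) + (2)·(-0.0457) = 0.6282.

Step 5 — scale by n: T² = 5 · 0.6282 = 3.141.

T² ≈ 3.141


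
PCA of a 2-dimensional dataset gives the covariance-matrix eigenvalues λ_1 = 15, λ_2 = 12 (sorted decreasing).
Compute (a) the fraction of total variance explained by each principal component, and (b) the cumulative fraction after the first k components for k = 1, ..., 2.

Step 1 — total variance = trace(Sigma) = Σ λ_i = 15 + 12 = 27.

Step 2 — fraction explained by component i = λ_i / Σ λ:
  PC1: 15/27 = 0.5556
  PC2: 12/27 = 0.4444

Step 3 — cumulative fraction after k components = (λ_1 + ... + λ_k) / Σ λ:
  k = 1: 15/27 = 0.5556
  k = 2: (15 + 12)/27 = 27/27 = 1

Summary (fraction, with percent):

explained: PC1 0.5556 (55.56%), PC2 0.4444 (44.44%);  cumulative: 0.5556, 1


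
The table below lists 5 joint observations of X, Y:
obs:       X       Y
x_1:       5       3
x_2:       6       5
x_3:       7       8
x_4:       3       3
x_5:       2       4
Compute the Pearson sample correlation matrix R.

Step 1 — column means:
  mean(X) = (5 + 6 + 7 + 3 + 2) / 5 = 23/5 = 4.6
  mean(Y) = (3 + 5 + 8 + 3 + 4) / 5 = 23/5 = 4.6

Step 2 — sample variances and covariances s[i,j] = (1/(n-1)) · Σ_k (x_{k,i} - mean_i) · (x_{k,j} - mean_j), with n-1 = 4:
  s[X,X] = ((0.4)·(0.4) + (1.4)·(1.4) + (2.4)·(2.4) + (-1.6)·(-1.6) + (-2.6)·(-2.6)) / 4 = 17.2/4 = 4.3
  s[X,Y] = ((0.4)·(-1.6) + (1.4)·(0.4) + (2.4)·(3.4) + (-1.6)·(-1.6) + (-2.6)·(-0.6)) / 4 = 12.2/4 = 3.05
  s[Y,Y] = ((-1.6)·(-1.6) + (0.4)·(0.4) + (3.4)·(3.4) + (-1.6)·(-1.6) + (-0.6)·(-0.6)) / 4 = 17.2/4 = 4.3
  Sample standard deviations s_i = √(s[i,i]):
  s(X) = √(4.3) = 2.0736
  s(Y) = √(4.3) = 2.0736

Step 3 — r_{ij} = s_{ij} / (s_i · s_j):
  r[X,X] = 1 (diagonal).
  r[X,Y] = 3.05 / (2.0736 · 2.0736) = 3.05 / 4.3 = 0.7093
  r[Y,Y] = 1 (diagonal).

R is symmetric with unit diagonal. Assembling:

R = [[1, 0.7093],
 [0.7093, 1]]


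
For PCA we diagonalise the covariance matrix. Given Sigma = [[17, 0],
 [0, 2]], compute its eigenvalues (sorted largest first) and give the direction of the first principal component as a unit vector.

Step 1 — characteristic polynomial of 2×2 Sigma:
  det(Sigma - λI) = λ² - trace · λ + det = 0.
  trace = 17 + 2 = 19, det = 17·2 - (0)² = 34.
Step 2 — discriminant:
  Δ = trace² - 4·det = 361 - 136 = 225.
Step 3 — eigenvalues:
  λ = (trace ± √Δ)/2 = (19 ± 15)/2,
  λ_1 = 17,  λ_2 = 2.

Step 4 — unit eigenvector for λ_1: Sigma is diagonal, so its eigenvectors are the coordinate axes. λ_1 = 17 is the diagonal entry on the first coordinate axis, hence
  v_1 = (1, 0) (||v_1|| = 1).

λ_1 = 17,  λ_2 = 2;  v_1 ≈ (1, 0)


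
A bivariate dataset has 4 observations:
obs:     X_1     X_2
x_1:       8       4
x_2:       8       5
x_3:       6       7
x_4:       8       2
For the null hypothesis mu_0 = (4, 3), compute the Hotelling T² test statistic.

Step 1 — sample mean vector:
  mean(X_1) = (8 + 8 + 6 + 8) / 4 = 30/4 = 7.5
  mean(X_2) = (4 + 5 + 7 + 2) / 4 = 18/4 = 4.5
  x̄ = (7.5, 4.5),  deviation x̄ - mu_0 = (7.5, 4.5) - (4, 3) = (3.5, 1.5).

Step 2 — sample covariance matrix, S[i,j] = (1/(n-1)) · Σ_k (x_{k,i} - mean_i) · (x_{k,j} - mean_j), divisor n-1 = 3:
  S[X_1,X_1] = ((0.5)·(0.5) + (0.5)·(0.5) + (-1.5)·(-1.5) + (0.5)·(0.5)) / 3 = 3/3 = 1
  S[X_1,X_2] = ((0.5)·(-0.5) + (0.5)·(0.5) + (-1.5)·(2.5) + (0.5)·(-2.5)) / 3 = -5/3 = -1.6667
  S[X_2,X_2] = ((-0.5)·(-0.5) + (0.5)·(0.5) + (2.5)·(2.5) + (-2.5)·(-2.5)) / 3 = 13/3 = 4.3333
  S = [[1, -1.6667],
 [-1.6667, 4.3333]].

Step 3 — invert S. det(S) = 1·4.3333 - (-1.6667)² = 1.5556.
  S^{-1} = (1/det) · [[d, -b], [-b, a]] = [[2.7857, 1.0714],
 [1.0714, 0.6429]].

Step 4 — quadratic form (x̄ - mu_0)^T · S^{-1} · (x̄ - mu_0):
  S^{-1} · (x̄ - mu_0) = (11.3571, 4.7143),
  (x̄ - mu_0)^T · [...] = (3.5)·(11.3571) + (1.5)·(4.7143) = 46.8214.

Step 5 — scale by n: T² = 4 · 46.8214 = 187.2857.

T² ≈ 187.2857


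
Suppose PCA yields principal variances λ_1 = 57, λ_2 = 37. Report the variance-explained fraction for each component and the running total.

Step 1 — total variance = trace(Sigma) = Σ λ_i = 57 + 37 = 94.

Step 2 — fraction explained by component i = λ_i / Σ λ:
  PC1: 57/94 = 0.6064
  PC2: 37/94 = 0.3936

Step 3 — cumulative fraction after k components = (λ_1 + ... + λ_k) / Σ λ:
  k = 1: 57/94 = 0.6064
  k = 2: (57 + 37)/94 = 94/94 = 1

Summary (fraction, with percent):

explained: PC1 0.6064 (60.64%), PC2 0.3936 (39.36%);  cumulative: 0.6064, 1


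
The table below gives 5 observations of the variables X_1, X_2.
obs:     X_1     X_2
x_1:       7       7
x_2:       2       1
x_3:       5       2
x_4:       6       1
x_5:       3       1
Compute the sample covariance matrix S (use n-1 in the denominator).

Step 1 — column means:
  mean(X_1) = (7 + 2 + 5 + 6 + 3) / 5 = 23/5 = 4.6
  mean(X_2) = (7 + 1 + 2 + 1 + 1) / 5 = 12/5 = 2.4

Step 2 — sample covariance S[i,j] = (1/(n-1)) · Σ_k (x_{k,i} - mean_i) · (x_{k,j} - mean_j), with n-1 = 4.
  S[X_1,X_1] = ((2.4)·(2.4) + (-2.6)·(-2.6) + (0.4)·(0.4) + (1.4)·(1.4) + (-1.6)·(-1.6)) / 4 = 17.2/4 = 4.3
  S[X_1,X_2] = ((2.4)·(4.6) + (-2.6)·(-1.4) + (0.4)·(-0.4) + (1.4)·(-1.4) + (-1.6)·(-1.4)) / 4 = 14.8/4 = 3.7
  S[X_2,X_2] = ((4.6)·(4.6) + (-1.4)·(-1.4) + (-0.4)·(-0.4) + (-1.4)·(-1.4) + (-1.4)·(-1.4)) / 4 = 27.2/4 = 6.8

S is symmetric (S[j,i] = S[i,j]). Assembling:

S = [[4.3, 3.7],
 [3.7, 6.8]]


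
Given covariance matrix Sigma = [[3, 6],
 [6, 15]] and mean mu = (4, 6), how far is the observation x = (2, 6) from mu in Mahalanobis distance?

Step 1 — centre the observation: (x - mu) = (-2, 0).

Step 2 — invert Sigma. det(Sigma) = 3·15 - (6)² = 9.
  Sigma^{-1} = (1/det) · [[d, -b], [-b, a]] = [[1.6667, -0.6667],
 [-0.6667, 0.3333]].

Step 3 — form the quadratic (x - mu)^T · Sigma^{-1} · (x - mu):
  Sigma^{-1} · (x - mu) = (-3.3333, 1.3333).
  (x - mu)^T · [Sigma^{-1} · (x - mu)] = (-2)·(-3.3333) + (0)·(1.3333) = 6.6667.

Step 4 — take square root: d = √(6.6667) ≈ 2.582.

d(x, mu) = √(6.6667) ≈ 2.582


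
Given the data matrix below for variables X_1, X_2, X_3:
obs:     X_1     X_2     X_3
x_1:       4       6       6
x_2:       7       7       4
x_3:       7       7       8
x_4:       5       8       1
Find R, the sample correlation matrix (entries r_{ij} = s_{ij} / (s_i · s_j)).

Step 1 — column means:
  mean(X_1) = (4 + 7 + 7 + 5) / 4 = 23/4 = 5.75
  mean(X_2) = (6 + 7 + 7 + 8) / 4 = 28/4 = 7
  mean(X_3) = (6 + 4 + 8 + 1) / 4 = 19/4 = 4.75

Step 2 — sample variances and covariances s[i,j] = (1/(n-1)) · Σ_k (x_{k,i} - mean_i) · (x_{k,j} - mean_j), with n-1 = 3:
  s[X_1,X_1] = ((-1.75)·(-1.75) + (1.25)·(1.25) + (1.25)·(1.25) + (-0.75)·(-0.75)) / 3 = 6.75/3 = 2.25
  s[X_1,X_2] = ((-1.75)·(-1) + (1.25)·(0) + (1.25)·(0) + (-0.75)·(1)) / 3 = 1/3 = 0.3333
  s[X_1,X_3] = ((-1.75)·(1.25) + (1.25)·(-0.75) + (1.25)·(3.25) + (-0.75)·(-3.75)) / 3 = 3.75/3 = 1.25
  s[X_2,X_2] = ((-1)·(-1) + (0)·(0) + (0)·(0) + (1)·(1)) / 3 = 2/3 = 0.6667
  s[X_2,X_3] = ((-1)·(1.25) + (0)·(-0.75) + (0)·(3.25) + (1)·(-3.75)) / 3 = -5/3 = -1.6667
  s[X_3,X_3] = ((1.25)·(1.25) + (-0.75)·(-0.75) + (3.25)·(3.25) + (-3.75)·(-3.75)) / 3 = 26.75/3 = 8.9167
  Sample standard deviations s_i = √(s[i,i]):
  s(X_1) = √(2.25) = 1.5
  s(X_2) = √(0.6667) = 0.8165
  s(X_3) = √(8.9167) = 2.9861

Step 3 — r_{ij} = s_{ij} / (s_i · s_j):
  r[X_1,X_1] = 1 (diagonal).
  r[X_1,X_2] = 0.3333 / (1.5 · 0.8165) = 0.3333 / 1.2247 = 0.2722
  r[X_1,X_3] = 1.25 / (1.5 · 2.9861) = 1.25 / 4.4791 = 0.2791
  r[X_2,X_2] = 1 (diagonal).
  r[X_2,X_3] = -1.6667 / (0.8165 · 2.9861) = -1.6667 / 2.4381 = -0.6836
  r[X_3,X_3] = 1 (diagonal).

R is symmetric with unit diagonal. Assembling:

R = [[1, 0.2722, 0.2791],
 [0.2722, 1, -0.6836],
 [0.2791, -0.6836, 1]]


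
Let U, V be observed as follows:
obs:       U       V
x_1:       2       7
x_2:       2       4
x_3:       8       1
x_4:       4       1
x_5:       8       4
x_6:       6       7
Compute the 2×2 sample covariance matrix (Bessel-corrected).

Step 1 — column means:
  mean(U) = (2 + 2 + 8 + 4 + 8 + 6) / 6 = 30/6 = 5
  mean(V) = (7 + 4 + 1 + 1 + 4 + 7) / 6 = 24/6 = 4

Step 2 — sample covariance S[i,j] = (1/(n-1)) · Σ_k (x_{k,i} - mean_i) · (x_{k,j} - mean_j), with n-1 = 5.
  S[U,U] = ((-3)·(-3) + (-3)·(-3) + (3)·(3) + (-1)·(-1) + (3)·(3) + (1)·(1)) / 5 = 38/5 = 7.6
  S[U,V] = ((-3)·(3) + (-3)·(0) + (3)·(-3) + (-1)·(-3) + (3)·(0) + (1)·(3)) / 5 = -12/5 = -2.4
  S[V,V] = ((3)·(3) + (0)·(0) + (-3)·(-3) + (-3)·(-3) + (0)·(0) + (3)·(3)) / 5 = 36/5 = 7.2

S is symmetric (S[j,i] = S[i,j]). Assembling:

S = [[7.6, -2.4],
 [-2.4, 7.2]]


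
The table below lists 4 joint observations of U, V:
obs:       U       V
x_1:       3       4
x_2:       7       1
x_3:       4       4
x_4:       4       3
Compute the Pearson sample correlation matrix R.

Step 1 — column means:
  mean(U) = (3 + 7 + 4 + 4) / 4 = 18/4 = 4.5
  mean(V) = (4 + 1 + 4 + 3) / 4 = 12/4 = 3

Step 2 — sample variances and covariances s[i,j] = (1/(n-1)) · Σ_k (x_{k,i} - mean_i) · (x_{k,j} - mean_j), with n-1 = 3:
  s[U,U] = ((-1.5)·(-1.5) + (2.5)·(2.5) + (-0.5)·(-0.5) + (-0.5)·(-0.5)) / 3 = 9/3 = 3
  s[U,V] = ((-1.5)·(1) + (2.5)·(-2) + (-0.5)·(1) + (-0.5)·(0)) / 3 = -7/3 = -2.3333
  s[V,V] = ((1)·(1) + (-2)·(-2) + (1)·(1) + (0)·(0)) / 3 = 6/3 = 2
  Sample standard deviations s_i = √(s[i,i]):
  s(U) = √(3) = 1.7321
  s(V) = √(2) = 1.4142

Step 3 — r_{ij} = s_{ij} / (s_i · s_j):
  r[U,U] = 1 (diagonal).
  r[U,V] = -2.3333 / (1.7321 · 1.4142) = -2.3333 / 2.4495 = -0.9526
  r[V,V] = 1 (diagonal).

R is symmetric with unit diagonal. Assembling:

R = [[1, -0.9526],
 [-0.9526, 1]]


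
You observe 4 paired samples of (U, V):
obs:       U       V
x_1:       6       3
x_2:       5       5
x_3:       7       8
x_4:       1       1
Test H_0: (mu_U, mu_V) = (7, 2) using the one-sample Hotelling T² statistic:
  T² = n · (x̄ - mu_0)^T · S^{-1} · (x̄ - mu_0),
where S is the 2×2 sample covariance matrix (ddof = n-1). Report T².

Step 1 — sample mean vector:
  mean(U) = (6 + 5 + 7 + 1) / 4 = 19/4 = 4.75
  mean(V) = (3 + 5 + 8 + 1) / 4 = 17/4 = 4.25
  x̄ = (4.75, 4.25),  deviation x̄ - mu_0 = (4.75, 4.25) - (7, 2) = (-2.25, 2.25).

Step 2 — sample covariance matrix, S[i,j] = (1/(n-1)) · Σ_k (x_{k,i} - mean_i) · (x_{k,j} - mean_j), divisor n-1 = 3:
  S[U,U] = ((1.25)·(1.25) + (0.25)·(0.25) + (2.25)·(2.25) + (-3.75)·(-3.75)) / 3 = 20.75/3 = 6.9167
  S[U,V] = ((1.25)·(-1.25) + (0.25)·(0.75) + (2.25)·(3.75) + (-3.75)·(-3.25)) / 3 = 19.25/3 = 6.4167
  S[V,V] = ((-1.25)·(-1.25) + (0.75)·(0.75) + (3.75)·(3.75) + (-3.25)·(-3.25)) / 3 = 26.75/3 = 8.9167
  S = [[6.9167, 6.4167],
 [6.4167, 8.9167]].

Step 3 — invert S. det(S) = 6.9167·8.9167 - (6.4167)² = 20.5.
  S^{-1} = (1/det) · [[d, -b], [-b, a]] = [[0.435, -0.313],
 [-0.313, 0.3374]].

Step 4 — quadratic form (x̄ - mu_0)^T · S^{-1} · (x̄ - mu_0):
  S^{-1} · (x̄ - mu_0) = (-1.6829, 1.4634),
  (x̄ - mu_0)^T · [...] = (-2.25)·(-1.6829) + (2.25)·(1.4634) = 7.0793.

Step 5 — scale by n: T² = 4 · 7.0793 = 28.3171.

T² ≈ 28.3171
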